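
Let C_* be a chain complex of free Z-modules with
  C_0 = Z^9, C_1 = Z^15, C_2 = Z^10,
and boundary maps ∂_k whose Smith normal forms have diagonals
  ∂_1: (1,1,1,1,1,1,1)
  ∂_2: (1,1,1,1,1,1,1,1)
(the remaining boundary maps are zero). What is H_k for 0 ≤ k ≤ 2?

H_0: b_0 = 9 − 0 − 7 = 2; torsion from ∂_1 factors > 1: none. So H_0 ≅ Z^2.
H_1: b_1 = 15 − 7 − 8 = 0; torsion from ∂_2 factors > 1: none. So H_1 ≅ 0.
H_2: b_2 = 10 − 8 − 0 = 2; torsion from ∂_3 factors > 1: none. So H_2 ≅ Z^2.

H_0 ≅ Z^2,  H_1 = 0,  H_2 ≅ Z^2.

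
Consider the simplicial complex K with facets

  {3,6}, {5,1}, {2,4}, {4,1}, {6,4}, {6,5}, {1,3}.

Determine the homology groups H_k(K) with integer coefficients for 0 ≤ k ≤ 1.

We work with the vertex ordering 1 < 2 < 3 < 4 < 5 < 6. The simplices of K, each written with vertices in increasing order, are:

  0-simplices (6): [1], [2], [3], [4], [5], [6]
  1-simplices (7): [1,3], [1,4], [1,5], [2,4], [3,6], [4,6], [5,6]

giving chain groups C_0 ≅ Z^6, C_1 ≅ Z^7.

Boundary ∂_1: C_1 → C_0 is given by ∂[p,q] = [q] − [p].
The resulting 6×7 matrix has rank 5, and its Smith normal form has invariant factors (1,1,1,1,1).

Now H_k = ker ∂_k / im ∂_{k+1}, so:

  H_0: rank C_0 − rank ∂_1 = 6 − 5 = 1, and the invariant factors of ∂_1 are all 1, so H_0 ≅ Z.
  H_1: rank ker ∂_1 − rank ∂_2 = (7 − 5) − 0 = 2, and there is no ∂_2, so H_1 ≅ Z^2.

As a check, the Euler characteristic is 6 − 7 = -1, which agrees with 1 − 2 = -1.

H_0 ≅ Z,  H_1 ≅ Z^2.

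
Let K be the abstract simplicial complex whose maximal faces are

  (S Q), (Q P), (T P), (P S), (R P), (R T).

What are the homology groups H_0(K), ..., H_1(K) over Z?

We work with the vertex ordering P < Q < R < S < T. The simplices of K, each written with vertices in increasing order, are:

  0-simplices (5): P, Q, R, S, T
  1-simplices (6): PQ, PR, PS, PT, QS, RT

so the chain groups are C_0 ≅ Z^5, C_1 ≅ Z^6.

∂_1: C_1 → C_0 is given by ∂[p,q] = [q] − [p]. For instance
  ∂QS = S − Q.
The resulting 5×6 matrix has rank 4, and its Smith normal form has invariant factors (1,1,1,1).

Reading off H_k = ker ∂_k / im ∂_{k+1}:

  H_0: rank C_0 − rank ∂_1 = 5 − 4 = 1, and the invariant factors of ∂_1 are all 1, so H_0 = Z.
  H_1: rank ker ∂_1 − rank ∂_2 = (6 − 4) − 0 = 2, and there is no ∂_2, so H_1 = Z^2.

(K is a triangulation of a wedge of 2 circles.)

H_0 = Z,  H_1 = Z^2.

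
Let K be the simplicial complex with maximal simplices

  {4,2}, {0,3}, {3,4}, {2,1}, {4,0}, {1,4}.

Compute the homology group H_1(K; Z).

H_1 = Z^2.

Fix the vertex order 0 < 1 < 2 < 3 < 4 and write every simplex with vertices in increasing order. Then dim K = 1 and the simplices of K are:

  0-simplices (5): [0], [1], [2], [3], [4]
  1-simplices (6): [0,3], [0,4], [1,2], [1,4], [2,4], [3,4]

Hence C_0 ≅ Z^5, C_1 ≅ Z^6.

∂_1: C_1 → C_0 is given by ∂[p,q] = [q] − [p].
As a 5×6 matrix over Z this has rank 4, with invariant factors (1,1,1,1).

Computing H_k = (kernel of ∂_k) / (image of ∂_{k+1}):

  H_1: rank ker ∂_1 − rank ∂_2 = (6 − 4) − 0 = 2, and there is no ∂_2, so H_1 = Z^2.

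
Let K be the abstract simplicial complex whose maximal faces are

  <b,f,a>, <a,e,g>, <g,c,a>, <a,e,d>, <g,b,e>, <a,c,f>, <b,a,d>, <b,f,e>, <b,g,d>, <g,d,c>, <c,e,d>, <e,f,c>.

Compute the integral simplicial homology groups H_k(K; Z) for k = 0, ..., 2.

H_0 = Z,  H_1 = Z/2,  H_2 = 0.

K has 7 vertices, 18 edges, 12 triangles.
rank ∂_0 = 0, rank ∂_1 = 6 ⇒ b_0 = 7 − 0 − 6 = 1; all invariant factors of ∂_1 are 1 so no torsion. So H_0 ≅ Z.
rank ∂_1 = 6, rank ∂_2 = 12 ⇒ b_1 = 18 − 6 − 12 = 0; ∂_2 has invariant factor(s) [2] giving torsion. So H_1 ≅ Z/2.
rank ∂_2 = 12, rank ∂_3 = 0 ⇒ b_2 = 12 − 12 − 0 = 0. So H_2 ≅ 0.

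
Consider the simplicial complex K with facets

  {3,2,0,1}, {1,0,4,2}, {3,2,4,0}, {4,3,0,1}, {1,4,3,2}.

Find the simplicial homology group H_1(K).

We work with the vertex ordering 0 < 1 < 2 < 3 < 4. The simplices of K, each written with vertices in increasing order, are:

  0-simplices (5): [0], [1], [2], [3], [4]
  1-simplices (10): [0,1], [0,2], [0,3], [0,4], [1,2], [1,3], [1,4], [2,3], [2,4], [3,4]
  2-simplices (10): [0,1,2], [0,1,3], [0,1,4], [0,2,3], [0,2,4], [0,3,4], [1,2,3], [1,2,4], [1,3,4], [2,3,4]
  3-simplices (5): [0,1,2,3], [0,1,2,4], [0,1,3,4], [0,2,3,4], [1,2,3,4]

giving chain groups C_0 ≅ Z^5, C_1 ≅ Z^10, C_2 ≅ Z^10, C_3 ≅ Z^5.

∂_1: C_1 → C_0 maps an edge to its endpoints' difference, ∂[p,q] = q − p. For instance
  ∂[1,2] = [2] − [1].
This gives a 5×10 integer matrix of rank 4; reducing to Smith normal form yields diagonal entries (1,1,1,1).

∂_2: C_2 → C_1 acts by ∂[p,q,r] = [q,r] − [p,r] + [p,q]. For instance
  ∂[2,3,4] = [3,4] − [2,4] + [2,3],
  ∂[1,2,4] = [2,4] − [1,4] + [1,2].
The resulting 10×10 matrix has rank 6, and its Smith normal form has invariant factors (1,1,1,1,1,1).

∂_3: C_3 → C_2 sends each 3-simplex σ to the alternating sum Σ_i (−1)^i (σ with its i-th vertex removed). For instance
  ∂[0,2,3,4] = [2,3,4] − [0,3,4] + [0,2,4] − [0,2,3],
  ∂[0,1,2,4] = [1,2,4] − [0,2,4] + [0,1,4] − [0,1,2].
As a 10×5 matrix over Z this has rank 4, with invariant factors (1,1,1,1).

From H_k ≅ ker(∂_k) / im(∂_{k+1}) we obtain:

  H_1: rank ker ∂_1 − rank ∂_2 = (10 − 4) − 6 = 0, and the invariant factors of ∂_2 are all 1, so H_1 ≅ 0.

H_1 = 0.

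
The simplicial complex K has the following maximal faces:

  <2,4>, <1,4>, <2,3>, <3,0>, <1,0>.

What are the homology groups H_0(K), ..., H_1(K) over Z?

Order the vertices as 0 < 1 < 2 < 3 < 4. Listing each simplex with vertices in this order, K has dimension 1 with simplices:

  0-simplices (5): [0], [1], [2], [3], [4]
  1-simplices (5): [0,1], [0,3], [1,4], [2,3], [2,4]

Hence C_0 ≅ Z^5, C_1 ≅ Z^5.

∂_1: C_1 → C_0 is given by ∂[p,q] = [q] − [p]. For instance
  ∂[1,4] = [4] − [1].
The resulting 5×5 matrix has rank 4, and its Smith normal form has invariant factors (1,1,1,1).

Now H_k = ker ∂_k / im ∂_{k+1}, so:

  H_0: rank C_0 − rank ∂_1 = 5 − 4 = 1, and the invariant factors of ∂_1 are all 1, so H_0 = Z.
  H_1: rank ker ∂_1 − rank ∂_2 = (5 − 4) − 0 = 1, and there is no ∂_2, so H_1 = Z.

(K is a triangulation of the circle S^1.)

H_0 ≅ Z,  H_1 ≅ Z.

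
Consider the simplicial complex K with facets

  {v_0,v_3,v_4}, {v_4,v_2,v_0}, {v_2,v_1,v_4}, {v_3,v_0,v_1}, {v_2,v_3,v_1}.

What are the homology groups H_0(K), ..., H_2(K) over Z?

K has 5 vertices, 10 edges, 5 triangles.
rank ∂_0 = 0, rank ∂_1 = 4 ⇒ b_0 = 5 − 0 − 4 = 1; all invariant factors of ∂_1 are 1 so no torsion. So H_0 ≅ Z.
rank ∂_1 = 4, rank ∂_2 = 5 ⇒ b_1 = 10 − 4 − 5 = 1; all invariant factors of ∂_2 are 1 so no torsion. So H_1 ≅ Z.
rank ∂_2 = 5, rank ∂_3 = 0 ⇒ b_2 = 5 − 5 − 0 = 0. So H_2 ≅ 0.

H_0 ≅ Z,  H_1 ≅ Z,  H_2 = 0.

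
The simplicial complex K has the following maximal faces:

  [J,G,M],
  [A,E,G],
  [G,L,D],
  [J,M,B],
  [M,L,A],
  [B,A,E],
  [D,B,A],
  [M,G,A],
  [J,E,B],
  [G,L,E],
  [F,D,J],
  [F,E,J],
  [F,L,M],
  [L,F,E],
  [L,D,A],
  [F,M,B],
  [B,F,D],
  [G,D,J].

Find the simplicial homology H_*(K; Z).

H_0 ≅ Z,  H_1 ≅ Z ⊕ Z/2Z,  H_2 = 0.

Take the total order A < B < D < E < F < G < J < L < M on the vertex set. Then K (dimension 2) consists of the simplices:

  0-simplices (9): A, B, D, E, F, G, J, L, M
  1-simplices (27): AB, AD, AE, AG, AL, AM, BD, BE, BF, BJ, BM, DF, DG, DJ, DL, EF, EG, EJ, EL, FJ, FL, FM, GJ, GL, GM, JM, LM
  2-simplices (18): ABD, ABE, ADL, AEG, AGM, ALM, BDF, BEJ, BFM, BJM, DFJ, DGJ, DGL, EFJ, EFL, EGL, FLM, GJM

Hence C_0 ≅ Z^9, C_1 ≅ Z^27, C_2 ≅ Z^18.

∂_1: C_1 → C_0 sends each edge [p,q] (with p < q) to q − p.
As a 9×27 matrix over Z this has rank 8, with invariant factors (1,1,1,1,1,1,1,1).

The boundary map ∂_2: C_2 → C_1 sends each 2-simplex [p,q,r] to [q,r] − [p,r] + [p,q]. For instance
  ∂DGJ = GJ − DJ + DG,
  ∂AEG = EG − AG + AE.
As a 27×18 matrix over Z this has rank 18, with invariant factors (1,1,1,1,1,1,1,1,1,1,1,1,1,1,1,1,1,2).

Now H_k = ker ∂_k / im ∂_{k+1}, so:

  H_0: rank C_0 − rank ∂_1 = 9 − 8 = 1, and the invariant factors of ∂_1 are all 1, so H_0 = Z.
  H_1: rank ker ∂_1 − rank ∂_2 = (27 − 8) − 18 = 1, and ∂_2 has invariant factor 2 > 1, so H_1 = Z ⊕ Z/2Z.
  H_2: rank ker ∂_2 − rank ∂_3 = (18 − 18) − 0 = 0, and there is no ∂_3, so H_2 = 0.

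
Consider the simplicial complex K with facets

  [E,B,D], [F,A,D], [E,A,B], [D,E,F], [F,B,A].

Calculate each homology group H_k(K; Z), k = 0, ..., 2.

H_0 = Z,  H_1 = Z,  H_2 = 0.

We work with the vertex ordering A < B < D < E < F. The simplices of K, each written with vertices in increasing order, are:

  0-simplices (5): A, B, D, E, F
  1-simplices (10): AB, AD, AE, AF, BD, BE, BF, DE, DF, EF
  2-simplices (5): ABE, ABF, ADF, BDE, DEF

Hence C_0 ≅ Z^5, C_1 ≅ Z^10, C_2 ≅ Z^5.

∂_1: C_1 → C_0 is given by ∂[p,q] = [q] − [p]. For instance
  ∂BE = E − B.
The 5×10 boundary matrix has rank 4 and Smith normal form diag(1,1,1,1).

∂_2: C_2 → C_1 sends each 2-simplex [p,q,r] to [q,r] − [p,r] + [p,q]. For instance
  ∂ABE = BE − AE + AB,
  ∂ABF = BF − AF + AB.
As a 10×5 matrix over Z this has rank 5, with invariant factors (1,1,1,1,1).

Now H_k = ker ∂_k / im ∂_{k+1}, so:

  H_0: rank C_0 − rank ∂_1 = 5 − 4 = 1, and the invariant factors of ∂_1 are all 1, so H_0 ≅ Z.
  H_1: rank ker ∂_1 − rank ∂_2 = (10 − 4) − 5 = 1, and the invariant factors of ∂_2 are all 1, so H_1 ≅ Z.
  H_2: rank ker ∂_2 − rank ∂_3 = (5 − 5) − 0 = 0, and there is no ∂_3, so H_2 ≅ 0.

As a check, the Euler characteristic is 5 − 10 + 5 = 0, which agrees with 1 − 1 + 0 = 0.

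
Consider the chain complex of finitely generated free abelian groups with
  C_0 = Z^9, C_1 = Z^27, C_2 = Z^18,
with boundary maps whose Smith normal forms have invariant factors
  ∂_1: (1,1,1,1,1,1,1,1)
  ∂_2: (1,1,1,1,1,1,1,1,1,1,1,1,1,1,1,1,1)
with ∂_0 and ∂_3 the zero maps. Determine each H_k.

H_0 ≅ Z,  H_1 ≅ Z^2,  H_2 ≅ Z.

H_0: b_0 = 9 − 0 − 8 = 1; torsion from ∂_1 factors > 1: none. So H_0 ≅ Z.
H_1: b_1 = 27 − 8 − 17 = 2; torsion from ∂_2 factors > 1: none. So H_1 ≅ Z^2.
H_2: b_2 = 18 − 17 − 0 = 1; torsion from ∂_3 factors > 1: none. So H_2 ≅ Z.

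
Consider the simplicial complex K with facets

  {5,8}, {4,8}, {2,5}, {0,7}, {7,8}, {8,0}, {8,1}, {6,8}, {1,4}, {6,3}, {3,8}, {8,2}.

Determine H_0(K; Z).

H_0 = Z.

Take the total order 0 < 1 < 2 < 3 < 4 < 5 < 6 < 7 < 8 on the vertex set. Then K (dimension 1) consists of the simplices:

  0-simplices (9): [0], [1], [2], [3], [4], [5], [6], [7], [8]
  1-simplices (12): [0,7], [0,8], [1,4], [1,8], [2,5], [2,8], [3,6], [3,8], [4,8], [5,8], [6,8], [7,8]

giving chain groups C_0 ≅ Z^9, C_1 ≅ Z^12.

∂_1: C_1 → C_0 is given by ∂[p,q] = [q] − [p].
The 9×12 boundary matrix has rank 8 and Smith normal form diag(1,1,1,1,1,1,1,1).

Reading off H_k = ker ∂_k / im ∂_{k+1}:

  H_0: rank C_0 − rank ∂_1 = 9 − 8 = 1, and the invariant factors of ∂_1 are all 1, so H_0 ≅ Z.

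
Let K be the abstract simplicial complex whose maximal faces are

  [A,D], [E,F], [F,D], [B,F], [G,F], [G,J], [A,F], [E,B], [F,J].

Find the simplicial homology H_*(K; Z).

H_0 ≅ Z,  H_1 ≅ Z^3.

We work with the vertex ordering A < B < D < E < F < G < J. The simplices of K, each written with vertices in increasing order, are:

  0-simplices (7): A, B, D, E, F, G, J
  1-simplices (9): AD, AF, BE, BF, DF, EF, FG, FJ, GJ

giving chain groups C_0 ≅ Z^7, C_1 ≅ Z^9.

∂_1: C_1 → C_0 maps an edge to its endpoints' difference, ∂[p,q] = q − p.
This gives a 7×9 integer matrix of rank 6; reducing to Smith normal form yields diagonal entries (1,1,1,1,1,1).

From H_k ≅ ker(∂_k) / im(∂_{k+1}) we obtain:

  H_0: rank C_0 − rank ∂_1 = 7 − 6 = 1, and the invariant factors of ∂_1 are all 1, so H_0 ≅ Z.
  H_1: rank ker ∂_1 − rank ∂_2 = (9 − 6) − 0 = 3, and there is no ∂_2, so H_1 ≅ Z^3.

(K is a triangulation of a wedge of 3 circles.)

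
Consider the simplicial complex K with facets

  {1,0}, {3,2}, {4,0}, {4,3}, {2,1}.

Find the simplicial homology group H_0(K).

H_0 ≅ Z.

Order the vertices as 0 < 1 < 2 < 3 < 4. Listing each simplex with vertices in this order, K has dimension 1 with simplices:

  0-simplices (5): [0], [1], [2], [3], [4]
  1-simplices (5): [0,1], [0,4], [1,2], [2,3], [3,4]

giving chain groups C_0 ≅ Z^5, C_1 ≅ Z^5.

Boundary ∂_1: C_1 → C_0 maps an edge to its endpoints' difference, ∂[p,q] = q − p.
The resulting 5×5 matrix has rank 4, and its Smith normal form has invariant factors (1,1,1,1).

Reading off H_k = ker ∂_k / im ∂_{k+1}:

  H_0: rank C_0 − rank ∂_1 = 5 − 4 = 1, and the invariant factors of ∂_1 are all 1, so H_0 = Z.

(K is a triangulation of the circle S^1.)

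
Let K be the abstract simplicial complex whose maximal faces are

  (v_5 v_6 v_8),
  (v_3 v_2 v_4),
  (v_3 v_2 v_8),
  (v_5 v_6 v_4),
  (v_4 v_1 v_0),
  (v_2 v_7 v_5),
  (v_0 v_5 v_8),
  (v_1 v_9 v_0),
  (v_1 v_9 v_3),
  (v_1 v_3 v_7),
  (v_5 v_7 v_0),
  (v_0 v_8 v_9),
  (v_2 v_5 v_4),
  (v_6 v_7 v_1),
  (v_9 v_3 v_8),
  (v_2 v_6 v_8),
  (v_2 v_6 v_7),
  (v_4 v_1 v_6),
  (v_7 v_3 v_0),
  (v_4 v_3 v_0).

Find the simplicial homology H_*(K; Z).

H_0 = Z,  H_1 = Z ⊕ Z/2,  H_2 = 0.

Order the vertices as v_0 < v_1 < v_2 < v_3 < v_4 < v_5 < v_6 < v_7 < v_8 < v_9. Listing each simplex with vertices in this order, K has dimension 2 with simplices:

  0-simplices (10): [v_0], [v_1], [v_2], [v_3], [v_4], [v_5], [v_6], [v_7], [v_8], [v_9]
  1-simplices (30): (30 of them)
  2-simplices (20): (20 of them)

so the chain groups are C_0 ≅ Z^10, C_1 ≅ Z^30, C_2 ≅ Z^20.

The boundary map ∂_1: C_1 → C_0 sends each edge [p,q] (with p < q) to q − p.
The resulting 10×30 matrix has rank 9, and its Smith normal form has invariant factors (1,1,1,1,1,1,1,1,1).

The boundary map ∂_2: C_2 → C_1 sends each 2-simplex [p,q,r] to [q,r] − [p,r] + [p,q]. For instance
  ∂[v_1,v_4,v_6] = [v_4,v_6] − [v_1,v_6] + [v_1,v_4],
  ∂[v_0,v_8,v_9] = [v_8,v_9] − [v_0,v_9] + [v_0,v_8].
The resulting 30×20 matrix has rank 20, and its Smith normal form has invariant factors (1,1,1,1,1,1,1,1,1,1,1,1,1,1,1,1,1,1,1,2).

Reading off H_k = ker ∂_k / im ∂_{k+1}:

  H_0: rank C_0 − rank ∂_1 = 10 − 9 = 1, and the invariant factors of ∂_1 are all 1, so H_0 = Z.
  H_1: rank ker ∂_1 − rank ∂_2 = (30 − 9) − 20 = 1, and ∂_2 has invariant factor 2 > 1, so H_1 = Z ⊕ Z/2.
  H_2: rank ker ∂_2 − rank ∂_3 = (20 − 20) − 0 = 0, and there is no ∂_3, so H_2 = 0.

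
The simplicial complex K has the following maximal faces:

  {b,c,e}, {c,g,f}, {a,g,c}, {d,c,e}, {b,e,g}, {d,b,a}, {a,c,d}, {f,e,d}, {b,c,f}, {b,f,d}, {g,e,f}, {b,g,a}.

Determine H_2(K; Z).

We work with the vertex ordering a < b < c < d < e < f < g. The simplices of K, each written with vertices in increasing order, are:

  0-simplices (7): a, b, c, d, e, f, g
  1-simplices (18): ab, ac, ad, ag, bc, bd, be, bf, bg, cd, ce, cf, cg, de, df, ef, eg, fg
  2-simplices (12): abd, abg, acd, acg, bce, bcf, bdf, beg, cde, cfg, def, efg

so the chain groups are C_0 ≅ Z^7, C_1 ≅ Z^18, C_2 ≅ Z^12.

Boundary ∂_1: C_1 → C_0 maps an edge to its endpoints' difference, ∂[p,q] = q − p. For instance
  ∂cf = f − c.
The 7×18 boundary matrix has rank 6 and Smith normal form diag(1,1,1,1,1,1).

The boundary map ∂_2: C_2 → C_1 acts by ∂[p,q,r] = [q,r] − [p,r] + [p,q]. For instance
  ∂def = ef − df + de,
  ∂abd = bd − ad + ab.
This gives a 18×12 integer matrix of rank 12; reducing to Smith normal form yields diagonal entries (1,1,1,1,1,1,1,1,1,1,1,2).

Reading off H_k = ker ∂_k / im ∂_{k+1}:

  H_2: rank ker ∂_2 − rank ∂_3 = (12 − 12) − 0 = 0, and there is no ∂_3, so H_2 = 0.

(K is a triangulation of the real projective plane RP^2.)

H_2 ≅ 0.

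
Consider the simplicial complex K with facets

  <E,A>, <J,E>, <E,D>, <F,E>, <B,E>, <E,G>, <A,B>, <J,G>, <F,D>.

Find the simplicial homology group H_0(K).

Order the vertices as A < B < D < E < F < G < J. Listing each simplex with vertices in this order, K has dimension 1 with simplices:

  0-simplices (7): A, B, D, E, F, G, J
  1-simplices (9): AB, AE, BE, DE, DF, EF, EG, EJ, GJ

Hence C_0 ≅ Z^7, C_1 ≅ Z^9.

The boundary map ∂_1: C_1 → C_0 is given by ∂[p,q] = [q] − [p]. For instance
  ∂AE = E − A.
The resulting 7×9 matrix has rank 6, and its Smith normal form has invariant factors (1,1,1,1,1,1).

From H_k ≅ ker(∂_k) / im(∂_{k+1}) we obtain:

  H_0: rank C_0 − rank ∂_1 = 7 − 6 = 1, and the invariant factors of ∂_1 are all 1, so H_0 ≅ Z.

H_0 ≅ Z.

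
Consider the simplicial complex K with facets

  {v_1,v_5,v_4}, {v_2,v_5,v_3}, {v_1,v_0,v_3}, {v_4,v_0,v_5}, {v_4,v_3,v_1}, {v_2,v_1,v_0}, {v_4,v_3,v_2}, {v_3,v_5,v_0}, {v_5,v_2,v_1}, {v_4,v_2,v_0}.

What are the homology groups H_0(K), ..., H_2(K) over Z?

H_0 = Z,  H_1 = Z/2Z,  H_2 = 0.

K has 6 vertices, 15 edges, 10 triangles.
rank ∂_0 = 0, rank ∂_1 = 5 ⇒ b_0 = 6 − 0 − 5 = 1; all invariant factors of ∂_1 are 1 so no torsion. So H_0 = Z.
rank ∂_1 = 5, rank ∂_2 = 10 ⇒ b_1 = 15 − 5 − 10 = 0; ∂_2 has invariant factor(s) [2] giving torsion. So H_1 = Z/2Z.
rank ∂_2 = 10, rank ∂_3 = 0 ⇒ b_2 = 10 − 10 − 0 = 0. So H_2 = 0.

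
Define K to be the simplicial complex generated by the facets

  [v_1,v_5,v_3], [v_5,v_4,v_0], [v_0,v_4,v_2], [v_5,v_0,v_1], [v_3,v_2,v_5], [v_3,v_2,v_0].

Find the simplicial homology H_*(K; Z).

Take the total order v_0 < v_1 < v_2 < v_3 < v_4 < v_5 on the vertex set. Then K (dimension 2) consists of the simplices:

  0-simplices (6): [v_0], [v_1], [v_2], [v_3], [v_4], [v_5]
  1-simplices (12): [v_0,v_1], [v_0,v_2], [v_0,v_3], [v_0,v_4], [v_0,v_5], [v_1,v_3], [v_1,v_5], [v_2,v_3], [v_2,v_4], [v_2,v_5], [v_3,v_5], [v_4,v_5]
  2-simplices (6): [v_0,v_1,v_5], [v_0,v_2,v_3], [v_0,v_2,v_4], [v_0,v_4,v_5], [v_1,v_3,v_5], [v_2,v_3,v_5]

so the chain groups are C_0 ≅ Z^6, C_1 ≅ Z^12, C_2 ≅ Z^6.

Boundary ∂_1: C_1 → C_0 sends each edge [p,q] (with p < q) to q − p. For instance
  ∂[v_0,v_1] = [v_1] − [v_0].
This gives a 6×12 integer matrix of rank 5; reducing to Smith normal form yields diagonal entries (1,1,1,1,1).

∂_2: C_2 → C_1 sends each 2-simplex [p,q,r] to [q,r] − [p,r] + [p,q]. For instance
  ∂[v_0,v_4,v_5] = [v_4,v_5] − [v_0,v_5] + [v_0,v_4],
  ∂[v_2,v_3,v_5] = [v_3,v_5] − [v_2,v_5] + [v_2,v_3].
The 12×6 boundary matrix has rank 6 and Smith normal form diag(1,1,1,1,1,1).

From H_k ≅ ker(∂_k) / im(∂_{k+1}) we obtain:

  H_0: rank C_0 − rank ∂_1 = 6 − 5 = 1, and the invariant factors of ∂_1 are all 1, so H_0 = Z.
  H_1: rank ker ∂_1 − rank ∂_2 = (12 − 5) − 6 = 1, and the invariant factors of ∂_2 are all 1, so H_1 = Z.
  H_2: rank ker ∂_2 − rank ∂_3 = (6 − 6) − 0 = 0, and there is no ∂_3, so H_2 = 0.

As a check, the Euler characteristic is 6 − 12 + 6 = 0, which agrees with 1 − 1 + 0 = 0.

H_0 = Z,  H_1 = Z,  H_2 = 0.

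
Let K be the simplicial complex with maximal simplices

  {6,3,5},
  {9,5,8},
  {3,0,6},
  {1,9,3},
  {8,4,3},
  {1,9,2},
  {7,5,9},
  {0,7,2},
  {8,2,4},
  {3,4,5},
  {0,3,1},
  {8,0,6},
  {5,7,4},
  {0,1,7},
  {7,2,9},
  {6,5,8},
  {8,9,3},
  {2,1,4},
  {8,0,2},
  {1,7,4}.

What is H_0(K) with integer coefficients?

Fix the vertex order 0 < 1 < 2 < 3 < 4 < 5 < 6 < 7 < 8 < 9 and write every simplex with vertices in increasing order. Then dim K = 2 and the simplices of K are:

  0-simplices (10): [0], [1], [2], [3], [4], [5], [6], [7], [8], [9]
  1-simplices (30): (30 of them)
  2-simplices (20): (20 of them)

so the chain groups are C_0 ≅ Z^10, C_1 ≅ Z^30, C_2 ≅ Z^20.

∂_1: C_1 → C_0 is given by ∂[p,q] = [q] − [p]. For instance
  ∂[0,2] = [2] − [0].
This gives a 10×30 integer matrix of rank 9; reducing to Smith normal form yields diagonal entries (1,1,1,1,1,1,1,1,1).

The boundary map ∂_2: C_2 → C_1 sends each 2-simplex [p,q,r] to [q,r] − [p,r] + [p,q]. For instance
  ∂[2,4,8] = [4,8] − [2,8] + [2,4],
  ∂[5,6,8] = [6,8] − [5,8] + [5,6].
As a 30×20 matrix over Z this has rank 20, with invariant factors (1,1,1,1,1,1,1,1,1,1,1,1,1,1,1,1,1,1,1,2).

From H_k ≅ ker(∂_k) / im(∂_{k+1}) we obtain:

  H_0: rank C_0 − rank ∂_1 = 10 − 9 = 1, and the invariant factors of ∂_1 are all 1, so H_0 = Z.

H_0 ≅ Z.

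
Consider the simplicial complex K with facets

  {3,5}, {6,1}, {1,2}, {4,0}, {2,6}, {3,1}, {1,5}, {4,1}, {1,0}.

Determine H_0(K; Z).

Take the total order 0 < 1 < 2 < 3 < 4 < 5 < 6 on the vertex set. Then K (dimension 1) consists of the simplices:

  0-simplices (7): [0], [1], [2], [3], [4], [5], [6]
  1-simplices (9): [0,1], [0,4], [1,2], [1,3], [1,4], [1,5], [1,6], [2,6], [3,5]

giving chain groups C_0 ≅ Z^7, C_1 ≅ Z^9.

The boundary map ∂_1: C_1 → C_0 maps an edge to its endpoints' difference, ∂[p,q] = q − p.
This gives a 7×9 integer matrix of rank 6; reducing to Smith normal form yields diagonal entries (1,1,1,1,1,1).

Computing H_k = (kernel of ∂_k) / (image of ∂_{k+1}):

  H_0: rank C_0 − rank ∂_1 = 7 − 6 = 1, and the invariant factors of ∂_1 are all 1, so H_0 = Z.

(K is a triangulation of a wedge of 3 circles.)

H_0 ≅ Z.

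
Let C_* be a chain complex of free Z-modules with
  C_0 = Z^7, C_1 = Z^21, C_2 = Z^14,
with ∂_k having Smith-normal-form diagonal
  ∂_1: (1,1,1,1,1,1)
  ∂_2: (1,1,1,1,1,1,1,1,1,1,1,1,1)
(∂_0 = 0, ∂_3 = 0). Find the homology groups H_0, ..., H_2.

H_0: b_0 = 7 − 0 − 6 = 1; torsion from ∂_1 factors > 1: none. So H_0 = Z.
H_1: b_1 = 21 − 6 − 13 = 2; torsion from ∂_2 factors > 1: none. So H_1 = Z^2.
H_2: b_2 = 14 − 13 − 0 = 1; torsion from ∂_3 factors > 1: none. So H_2 = Z.

H_0 = Z,  H_1 = Z^2,  H_2 = Z.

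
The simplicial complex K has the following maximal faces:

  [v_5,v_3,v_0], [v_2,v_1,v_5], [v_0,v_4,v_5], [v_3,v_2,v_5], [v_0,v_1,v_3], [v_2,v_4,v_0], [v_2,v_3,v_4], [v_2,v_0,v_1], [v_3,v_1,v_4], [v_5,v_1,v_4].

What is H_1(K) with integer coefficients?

H_1 = Z/2.

K has 6 vertices, 15 edges, 10 triangles.
rank ∂_1 = 5, rank ∂_2 = 10 ⇒ b_1 = 15 − 5 − 10 = 0; ∂_2 has invariant factor(s) [2] giving torsion. So H_1 ≅ Z/2.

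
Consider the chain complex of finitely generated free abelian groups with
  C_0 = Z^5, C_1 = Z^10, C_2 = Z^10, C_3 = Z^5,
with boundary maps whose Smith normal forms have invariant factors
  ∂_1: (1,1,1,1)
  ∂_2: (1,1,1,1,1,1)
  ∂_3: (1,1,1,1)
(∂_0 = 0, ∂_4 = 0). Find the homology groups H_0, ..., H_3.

H_0: b_0 = 5 − 0 − 4 = 1; torsion from ∂_1 factors > 1: none. So H_0 ≅ Z.
H_1: b_1 = 10 − 4 − 6 = 0; torsion from ∂_2 factors > 1: none. So H_1 ≅ 0.
H_2: b_2 = 10 − 6 − 4 = 0; torsion from ∂_3 factors > 1: none. So H_2 ≅ 0.
H_3: b_3 = 5 − 4 − 0 = 1; torsion from ∂_4 factors > 1: none. So H_3 ≅ Z.

H_0 ≅ Z,  H_1 = 0,  H_2 = 0,  H_3 ≅ Z.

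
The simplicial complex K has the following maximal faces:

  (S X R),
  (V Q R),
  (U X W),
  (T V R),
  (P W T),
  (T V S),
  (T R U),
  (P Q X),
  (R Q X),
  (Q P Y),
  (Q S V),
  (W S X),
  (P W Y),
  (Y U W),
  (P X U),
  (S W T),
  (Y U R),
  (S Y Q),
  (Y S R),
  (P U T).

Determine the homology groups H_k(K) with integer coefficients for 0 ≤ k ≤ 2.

Fix the vertex order P < Q < R < S < T < U < V < W < X < Y and write every simplex with vertices in increasing order. Then dim K = 2 and the simplices of K are:

  0-simplices (10): P, Q, R, S, T, U, V, W, X, Y
  1-simplices (30): PQ, PT, PU, PW, PX, PY, QR, QS, QV, QX, QY, RS, RT, RU, RV, RX, RY, ST, SV, SW, SX, SY, TU, TV, TW, UW, UX, UY, WX, WY
  2-simplices (20): PQX, PQY, PTU, PTW, PUX, PWY, QRV, QRX, QSV, QSY, RSX, RSY, RTU, RTV, RUY, STV, STW, SWX, UWX, UWY

so the chain groups are C_0 ≅ Z^10, C_1 ≅ Z^30, C_2 ≅ Z^20.

Boundary ∂_1: C_1 → C_0 sends each edge [p,q] (with p < q) to q − p. For instance
  ∂RX = X − R.
The resulting 10×30 matrix has rank 9, and its Smith normal form has invariant factors (1,1,1,1,1,1,1,1,1).

The boundary map ∂_2: C_2 → C_1 sends each 2-simplex [p,q,r] to [q,r] − [p,r] + [p,q]. For instance
  ∂QSV = SV − QV + QS,
  ∂QRX = RX − QX + QR.
This gives a 30×20 integer matrix of rank 20; reducing to Smith normal form yields diagonal entries (1,1,1,1,1,1,1,1,1,1,1,1,1,1,1,1,1,1,1,2).

Computing H_k = (kernel of ∂_k) / (image of ∂_{k+1}):

  H_0: rank C_0 − rank ∂_1 = 10 − 9 = 1, and the invariant factors of ∂_1 are all 1, so H_0 = Z.
  H_1: rank ker ∂_1 − rank ∂_2 = (30 − 9) − 20 = 1, and ∂_2 has invariant factor 2 > 1, so H_1 = Z ⊕ Z/2Z.
  H_2: rank ker ∂_2 − rank ∂_3 = (20 − 20) − 0 = 0, and there is no ∂_3, so H_2 = 0.

H_0 = Z,  H_1 = Z ⊕ Z/2Z,  H_2 = 0.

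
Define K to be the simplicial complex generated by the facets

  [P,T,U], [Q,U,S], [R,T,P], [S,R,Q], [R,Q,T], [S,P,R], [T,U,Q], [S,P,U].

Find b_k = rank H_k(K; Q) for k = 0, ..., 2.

Take the total order P < Q < R < S < T < U on the vertex set. Then K (dimension 2) consists of the simplices:

  0-simplices (6): P, Q, R, S, T, U
  1-simplices (12): PR, PS, PT, PU, QR, QS, QT, QU, RS, RT, SU, TU
  2-simplices (8): PRS, PRT, PSU, PTU, QRS, QRT, QSU, QTU

so the chain groups are C_0 ≅ Z^6, C_1 ≅ Z^12, C_2 ≅ Z^8.

The boundary map ∂_1: C_1 → C_0 maps an edge to its endpoints' difference, ∂[p,q] = q − p. For instance
  ∂SU = U − S.
The 6×12 boundary matrix has rank 5 and Smith normal form diag(1,1,1,1,1).

∂_2: C_2 → C_1 sends each 2-simplex [p,q,r] to [q,r] − [p,r] + [p,q]. For instance
  ∂QRS = RS − QS + QR,
  ∂QSU = SU − QU + QS.
The 12×8 boundary matrix has rank 7 and Smith normal form diag(1,1,1,1,1,1,1).

Now H_k = ker ∂_k / im ∂_{k+1}, so:

  H_0: rank C_0 − rank ∂_1 = 6 − 5 = 1, and the invariant factors of ∂_1 are all 1, so H_0 = Z.
  H_1: rank ker ∂_1 − rank ∂_2 = (12 − 5) − 7 = 0, and the invariant factors of ∂_2 are all 1, so H_1 = 0.
  H_2: rank ker ∂_2 − rank ∂_3 = (8 − 7) − 0 = 1, and there is no ∂_3, so H_2 = Z.

(K is a triangulation of the 2-sphere S^2.)

Hence the Betti numbers are b_0 = 1, b_1 = 0, b_2 = 1.

b_0 = 1, b_1 = 0, b_2 = 1.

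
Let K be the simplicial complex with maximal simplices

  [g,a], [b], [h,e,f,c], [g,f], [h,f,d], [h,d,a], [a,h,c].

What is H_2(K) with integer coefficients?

H_2 ≅ 0.

Order the vertices as a < b < c < d < e < f < g < h. Listing each simplex with vertices in this order, K has dimension 3 with simplices:

  0-simplices (8): a, b, c, d, e, f, g, h
  1-simplices (13): ac, ad, ag, ah, ce, cf, ch, df, dh, ef, eh, fg, fh
  2-simplices (7): ach, adh, cef, ceh, cfh, dfh, efh
  3-simplices (1): cefh

so the chain groups are C_0 ≅ Z^8, C_1 ≅ Z^13, C_2 ≅ Z^7, C_3 ≅ Z^1.

∂_1: C_1 → C_0 is given by ∂[p,q] = [q] − [p]. For instance
  ∂dh = h − d.
As a 8×13 matrix over Z this has rank 6, with invariant factors (1,1,1,1,1,1).

Boundary ∂_2: C_2 → C_1 acts by ∂[p,q,r] = [q,r] − [p,r] + [p,q]. For instance
  ∂ceh = eh − ch + ce,
  ∂dfh = fh − dh + df.
As a 13×7 matrix over Z this has rank 6, with invariant factors (1,1,1,1,1,1).

Boundary ∂_3: C_3 → C_2 sends each 3-simplex σ to the alternating sum Σ_i (−1)^i (σ with its i-th vertex removed). For instance
  ∂cefh = efh − cfh + ceh − cef.
The resulting 7×1 matrix has rank 1, and its Smith normal form has invariant factors (1).

Computing H_k = (kernel of ∂_k) / (image of ∂_{k+1}):

  H_2: rank ker ∂_2 − rank ∂_3 = (7 − 6) − 1 = 0, and the invariant factors of ∂_3 are all 1, so H_2 ≅ 0.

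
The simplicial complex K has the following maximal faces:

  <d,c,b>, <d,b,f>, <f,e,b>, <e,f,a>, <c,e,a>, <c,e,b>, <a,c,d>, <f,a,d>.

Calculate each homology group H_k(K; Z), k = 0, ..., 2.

H_0 = Z,  H_1 = 0,  H_2 = Z.

Take the total order a < b < c < d < e < f on the vertex set. Then K (dimension 2) consists of the simplices:

  0-simplices (6): a, b, c, d, e, f
  1-simplices (12): ac, ad, ae, af, bc, bd, be, bf, cd, ce, df, ef
  2-simplices (8): acd, ace, adf, aef, bcd, bce, bdf, bef

giving chain groups C_0 ≅ Z^6, C_1 ≅ Z^12, C_2 ≅ Z^8.

Boundary ∂_1: C_1 → C_0 maps an edge to its endpoints' difference, ∂[p,q] = q − p.
This gives a 6×12 integer matrix of rank 5; reducing to Smith normal form yields diagonal entries (1,1,1,1,1).

∂_2: C_2 → C_1 acts by ∂[p,q,r] = [q,r] − [p,r] + [p,q]. For instance
  ∂aef = ef − af + ae,
  ∂adf = df − af + ad.
The resulting 12×8 matrix has rank 7, and its Smith normal form has invariant factors (1,1,1,1,1,1,1).

Reading off H_k = ker ∂_k / im ∂_{k+1}:

  H_0: rank C_0 − rank ∂_1 = 6 − 5 = 1, and the invariant factors of ∂_1 are all 1, so H_0 = Z.
  H_1: rank ker ∂_1 − rank ∂_2 = (12 − 5) − 7 = 0, and the invariant factors of ∂_2 are all 1, so H_1 = 0.
  H_2: rank ker ∂_2 − rank ∂_3 = (8 − 7) − 0 = 1, and there is no ∂_3, so H_2 = Z.

(K is a triangulation of the 2-sphere S^2.)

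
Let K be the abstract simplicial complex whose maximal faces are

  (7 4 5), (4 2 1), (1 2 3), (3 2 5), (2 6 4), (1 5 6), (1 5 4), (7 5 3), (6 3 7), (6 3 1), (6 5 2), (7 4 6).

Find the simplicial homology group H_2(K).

H_2 ≅ 0.

Order the vertices as 1 < 2 < 3 < 4 < 5 < 6 < 7. Listing each simplex with vertices in this order, K has dimension 2 with simplices:

  0-simplices (7): [1], [2], [3], [4], [5], [6], [7]
  1-simplices (18): [1,2], [1,3], [1,4], [1,5], [1,6], [2,3], [2,4], [2,5], [2,6], [3,5], [3,6], [3,7], [4,5], [4,6], [4,7], [5,6], [5,7], [6,7]
  2-simplices (12): [1,2,3], [1,2,4], [1,3,6], [1,4,5], [1,5,6], [2,3,5], [2,4,6], [2,5,6], [3,5,7], [3,6,7], [4,5,7], [4,6,7]

Hence C_0 ≅ Z^7, C_1 ≅ Z^18, C_2 ≅ Z^12.

The boundary map ∂_1: C_1 → C_0 maps an edge to its endpoints' difference, ∂[p,q] = q − p. For instance
  ∂[2,6] = [6] − [2].
The 7×18 boundary matrix has rank 6 and Smith normal form diag(1,1,1,1,1,1).

∂_2: C_2 → C_1 acts by ∂[p,q,r] = [q,r] − [p,r] + [p,q]. For instance
  ∂[1,5,6] = [5,6] − [1,6] + [1,5],
  ∂[1,2,4] = [2,4] − [1,4] + [1,2].
As a 18×12 matrix over Z this has rank 12, with invariant factors (1,1,1,1,1,1,1,1,1,1,1,2).

Reading off H_k = ker ∂_k / im ∂_{k+1}:

  H_2: rank ker ∂_2 − rank ∂_3 = (12 − 12) − 0 = 0, and there is no ∂_3, so H_2 = 0.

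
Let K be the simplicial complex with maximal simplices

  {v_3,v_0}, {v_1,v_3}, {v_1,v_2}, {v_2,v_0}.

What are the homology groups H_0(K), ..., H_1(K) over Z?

Take the total order v_0 < v_1 < v_2 < v_3 on the vertex set. Then K (dimension 1) consists of the simplices:

  0-simplices (4): [v_0], [v_1], [v_2], [v_3]
  1-simplices (4): [v_0,v_2], [v_0,v_3], [v_1,v_2], [v_1,v_3]

Hence C_0 ≅ Z^4, C_1 ≅ Z^4.

Boundary ∂_1: C_1 → C_0 sends each edge [p,q] (with p < q) to q − p.
The 4×4 boundary matrix has rank 3 and Smith normal form diag(1,1,1).

Computing H_k = (kernel of ∂_k) / (image of ∂_{k+1}):

  H_0: rank C_0 − rank ∂_1 = 4 − 3 = 1, and the invariant factors of ∂_1 are all 1, so H_0 = Z.
  H_1: rank ker ∂_1 − rank ∂_2 = (4 − 3) − 0 = 1, and there is no ∂_2, so H_1 = Z.

H_0 ≅ Z,  H_1 ≅ Z.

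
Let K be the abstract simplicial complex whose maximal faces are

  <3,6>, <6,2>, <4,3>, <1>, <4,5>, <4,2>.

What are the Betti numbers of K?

Take the total order 1 < 2 < 3 < 4 < 5 < 6 on the vertex set. Then K (dimension 1) consists of the simplices:

  0-simplices (6): [1], [2], [3], [4], [5], [6]
  1-simplices (5): [2,4], [2,6], [3,4], [3,6], [4,5]

giving chain groups C_0 ≅ Z^6, C_1 ≅ Z^5.

Boundary ∂_1: C_1 → C_0 is given by ∂[p,q] = [q] − [p]. For instance
  ∂[2,4] = [4] − [2].
This gives a 6×5 integer matrix of rank 4; reducing to Smith normal form yields diagonal entries (1,1,1,1).

From H_k ≅ ker(∂_k) / im(∂_{k+1}) we obtain:

  H_0: rank C_0 − rank ∂_1 = 6 − 4 = 2, and the invariant factors of ∂_1 are all 1, so H_0 = Z^2.
  H_1: rank ker ∂_1 − rank ∂_2 = (5 − 4) − 0 = 1, and there is no ∂_2, so H_1 = Z.

Hence the Betti numbers are b_0 = 2, b_1 = 1.

b_0 = 2, b_1 = 1.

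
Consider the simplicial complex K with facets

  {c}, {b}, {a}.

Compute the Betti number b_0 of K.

Take the total order a < b < c on the vertex set. Then K (dimension 0) consists of the simplices:

  0-simplices (3): a, b, c

Hence C_0 ≅ Z^3.

Computing H_k = (kernel of ∂_k) / (image of ∂_{k+1}):

  H_0: rank C_0 − rank ∂_1 = 3 − 0 = 3, and there is no ∂_1, so H_0 = Z^3.

(K is a triangulation of a set of 3 points.)

Hence the Betti numbers are b_0 = 3.

b_0 = 3.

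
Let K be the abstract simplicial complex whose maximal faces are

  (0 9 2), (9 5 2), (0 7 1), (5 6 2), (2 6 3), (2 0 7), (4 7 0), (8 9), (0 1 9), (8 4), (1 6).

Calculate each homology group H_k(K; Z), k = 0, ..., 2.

H_0 = Z,  H_1 = Z^2,  H_2 = 0.

Fix the vertex order 0 < 1 < 2 < 3 < 4 < 5 < 6 < 7 < 8 < 9 and write every simplex with vertices in increasing order. Then dim K = 2 and the simplices of K are:

  0-simplices (10): [0], [1], [2], [3], [4], [5], [6], [7], [8], [9]
  1-simplices (19): [0,1], [0,2], [0,4], [0,7], [0,9], [1,6], [1,7], [1,9], [2,3], [2,5], [2,6], [2,7], [2,9], [3,6], [4,7], [4,8], [5,6], [5,9], [8,9]
  2-simplices (8): [0,1,7], [0,1,9], [0,2,7], [0,2,9], [0,4,7], [2,3,6], [2,5,6], [2,5,9]

giving chain groups C_0 ≅ Z^10, C_1 ≅ Z^19, C_2 ≅ Z^8.

Boundary ∂_1: C_1 → C_0 maps an edge to its endpoints' difference, ∂[p,q] = q − p.
The 10×19 boundary matrix has rank 9 and Smith normal form diag(1,1,1,1,1,1,1,1,1).

Boundary ∂_2: C_2 → C_1 acts by ∂[p,q,r] = [q,r] − [p,r] + [p,q]. For instance
  ∂[2,5,9] = [5,9] − [2,9] + [2,5],
  ∂[0,1,7] = [1,7] − [0,7] + [0,1].
This gives a 19×8 integer matrix of rank 8; reducing to Smith normal form yields diagonal entries (1,1,1,1,1,1,1,1).

Reading off H_k = ker ∂_k / im ∂_{k+1}:

  H_0: rank C_0 − rank ∂_1 = 10 − 9 = 1, and the invariant factors of ∂_1 are all 1, so H_0 ≅ Z.
  H_1: rank ker ∂_1 − rank ∂_2 = (19 − 9) − 8 = 2, and the invariant factors of ∂_2 are all 1, so H_1 ≅ Z^2.
  H_2: rank ker ∂_2 − rank ∂_3 = (8 − 8) − 0 = 0, and there is no ∂_3, so H_2 ≅ 0.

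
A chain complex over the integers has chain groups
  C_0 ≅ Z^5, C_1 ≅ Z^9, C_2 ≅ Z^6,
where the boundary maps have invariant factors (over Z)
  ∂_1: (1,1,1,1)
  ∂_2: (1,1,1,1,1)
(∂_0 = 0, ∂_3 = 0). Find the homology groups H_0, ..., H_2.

H_0 ≅ Z,  H_1 = 0,  H_2 ≅ Z.

H_0: b_0 = 5 − 0 − 4 = 1; torsion from ∂_1 factors > 1: none. So H_0 ≅ Z.
H_1: b_1 = 9 − 4 − 5 = 0; torsion from ∂_2 factors > 1: none. So H_1 ≅ 0.
H_2: b_2 = 6 − 5 − 0 = 1; torsion from ∂_3 factors > 1: none. So H_2 ≅ Z.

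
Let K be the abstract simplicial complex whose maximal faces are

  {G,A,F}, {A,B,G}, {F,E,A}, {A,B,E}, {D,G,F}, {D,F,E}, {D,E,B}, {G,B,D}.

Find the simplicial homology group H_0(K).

Fix the vertex order A < B < D < E < F < G and write every simplex with vertices in increasing order. Then dim K = 2 and the simplices of K are:

  0-simplices (6): A, B, D, E, F, G
  1-simplices (12): AB, AE, AF, AG, BD, BE, BG, DE, DF, DG, EF, FG
  2-simplices (8): ABE, ABG, AEF, AFG, BDE, BDG, DEF, DFG

so the chain groups are C_0 ≅ Z^6, C_1 ≅ Z^12, C_2 ≅ Z^8.

The boundary map ∂_1: C_1 → C_0 sends each edge [p,q] (with p < q) to q − p. For instance
  ∂AG = G − A.
This gives a 6×12 integer matrix of rank 5; reducing to Smith normal form yields diagonal entries (1,1,1,1,1).

The boundary map ∂_2: C_2 → C_1 acts by ∂[p,q,r] = [q,r] − [p,r] + [p,q]. For instance
  ∂AEF = EF − AF + AE,
  ∂BDE = DE − BE + BD.
This gives a 12×8 integer matrix of rank 7; reducing to Smith normal form yields diagonal entries (1,1,1,1,1,1,1).

Reading off H_k = ker ∂_k / im ∂_{k+1}:

  H_0: rank C_0 − rank ∂_1 = 6 − 5 = 1, and the invariant factors of ∂_1 are all 1, so H_0 = Z.

H_0 = Z.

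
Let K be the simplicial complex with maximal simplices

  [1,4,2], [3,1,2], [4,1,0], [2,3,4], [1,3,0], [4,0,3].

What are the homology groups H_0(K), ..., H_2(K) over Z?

H_0 ≅ Z,  H_1 = 0,  H_2 ≅ Z.

Fix the vertex order 0 < 1 < 2 < 3 < 4 and write every simplex with vertices in increasing order. Then dim K = 2 and the simplices of K are:

  0-simplices (5): [0], [1], [2], [3], [4]
  1-simplices (9): [0,1], [0,3], [0,4], [1,2], [1,3], [1,4], [2,3], [2,4], [3,4]
  2-simplices (6): [0,1,3], [0,1,4], [0,3,4], [1,2,3], [1,2,4], [2,3,4]

so the chain groups are C_0 ≅ Z^5, C_1 ≅ Z^9, C_2 ≅ Z^6.

∂_1: C_1 → C_0 sends each edge [p,q] (with p < q) to q − p. For instance
  ∂[1,4] = [4] − [1].
As a 5×9 matrix over Z this has rank 4, with invariant factors (1,1,1,1).

The boundary map ∂_2: C_2 → C_1 maps a triangle to the signed sum of its edges. For instance
  ∂[1,2,4] = [2,4] − [1,4] + [1,2],
  ∂[0,1,4] = [1,4] − [0,4] + [0,1].
The 9×6 boundary matrix has rank 5 and Smith normal form diag(1,1,1,1,1).

Reading off H_k = ker ∂_k / im ∂_{k+1}:

  H_0: rank C_0 − rank ∂_1 = 5 − 4 = 1, and the invariant factors of ∂_1 are all 1, so H_0 ≅ Z.
  H_1: rank ker ∂_1 − rank ∂_2 = (9 − 4) − 5 = 0, and the invariant factors of ∂_2 are all 1, so H_1 ≅ 0.
  H_2: rank ker ∂_2 − rank ∂_3 = (6 − 5) − 0 = 1, and there is no ∂_3, so H_2 ≅ Z.

(K is a triangulation of the 2-sphere S^2.)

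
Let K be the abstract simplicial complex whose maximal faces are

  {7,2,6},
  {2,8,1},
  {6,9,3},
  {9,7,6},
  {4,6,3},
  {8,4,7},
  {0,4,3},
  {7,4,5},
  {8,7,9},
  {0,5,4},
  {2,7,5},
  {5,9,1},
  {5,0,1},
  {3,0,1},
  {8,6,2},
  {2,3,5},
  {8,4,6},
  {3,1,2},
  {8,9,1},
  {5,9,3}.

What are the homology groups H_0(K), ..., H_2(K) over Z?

K has 10 vertices, 30 edges, 20 triangles.
rank ∂_0 = 0, rank ∂_1 = 9 ⇒ b_0 = 10 − 0 − 9 = 1; all invariant factors of ∂_1 are 1 so no torsion. So H_0 = Z.
rank ∂_1 = 9, rank ∂_2 = 20 ⇒ b_1 = 30 − 9 − 20 = 1; ∂_2 has invariant factor(s) [2] giving torsion. So H_1 = Z ⊕ Z_2.
rank ∂_2 = 20, rank ∂_3 = 0 ⇒ b_2 = 20 − 20 − 0 = 0. So H_2 = 0.

H_0 ≅ Z,  H_1 ≅ Z ⊕ Z_2,  H_2 = 0.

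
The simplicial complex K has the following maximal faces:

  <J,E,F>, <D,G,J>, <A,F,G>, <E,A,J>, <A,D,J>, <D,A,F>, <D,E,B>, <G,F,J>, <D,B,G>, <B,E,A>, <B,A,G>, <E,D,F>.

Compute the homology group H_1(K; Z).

We work with the vertex ordering A < B < D < E < F < G < J. The simplices of K, each written with vertices in increasing order, are:

  0-simplices (7): A, B, D, E, F, G, J
  1-simplices (18): AB, AD, AE, AF, AG, AJ, BD, BE, BG, DE, DF, DG, DJ, EF, EJ, FG, FJ, GJ
  2-simplices (12): ABE, ABG, ADF, ADJ, AEJ, AFG, BDE, BDG, DEF, DGJ, EFJ, FGJ

Hence C_0 ≅ Z^7, C_1 ≅ Z^18, C_2 ≅ Z^12.

Boundary ∂_1: C_1 → C_0 maps an edge to its endpoints' difference, ∂[p,q] = q − p. For instance
  ∂EJ = J − E.
The 7×18 boundary matrix has rank 6 and Smith normal form diag(1,1,1,1,1,1).

The boundary map ∂_2: C_2 → C_1 sends each 2-simplex [p,q,r] to [q,r] − [p,r] + [p,q]. For instance
  ∂AEJ = EJ − AJ + AE,
  ∂DEF = EF − DF + DE.
As a 18×12 matrix over Z this has rank 12, with invariant factors (1,1,1,1,1,1,1,1,1,1,1,2).

Reading off H_k = ker ∂_k / im ∂_{k+1}:

  H_1: rank ker ∂_1 − rank ∂_2 = (18 − 6) − 12 = 0, and ∂_2 has invariant factor 2 > 1, so H_1 ≅ Z/2.

(K is a triangulation of the real projective plane RP^2.)

H_1 = Z/2.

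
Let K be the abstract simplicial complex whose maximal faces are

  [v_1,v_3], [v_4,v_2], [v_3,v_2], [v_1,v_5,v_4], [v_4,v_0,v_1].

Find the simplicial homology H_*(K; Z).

H_0 ≅ Z,  H_1 ≅ Z,  H_2 = 0.

Fix the vertex order v_0 < v_1 < v_2 < v_3 < v_4 < v_5 and write every simplex with vertices in increasing order. Then dim K = 2 and the simplices of K are:

  0-simplices (6): [v_0], [v_1], [v_2], [v_3], [v_4], [v_5]
  1-simplices (8): [v_0,v_1], [v_0,v_4], [v_1,v_3], [v_1,v_4], [v_1,v_5], [v_2,v_3], [v_2,v_4], [v_4,v_5]
  2-simplices (2): [v_0,v_1,v_4], [v_1,v_4,v_5]

Hence C_0 ≅ Z^6, C_1 ≅ Z^8, C_2 ≅ Z^2.

Boundary ∂_1: C_1 → C_0 maps an edge to its endpoints' difference, ∂[p,q] = q − p.
The 6×8 boundary matrix has rank 5 and Smith normal form diag(1,1,1,1,1).

Boundary ∂_2: C_2 → C_1 maps a triangle to the signed sum of its edges. For instance
  ∂[v_0,v_1,v_4] = [v_1,v_4] − [v_0,v_4] + [v_0,v_1],
  ∂[v_1,v_4,v_5] = [v_4,v_5] − [v_1,v_5] + [v_1,v_4].
This gives a 8×2 integer matrix of rank 2; reducing to Smith normal form yields diagonal entries (1,1).

Now H_k = ker ∂_k / im ∂_{k+1}, so:

  H_0: rank C_0 − rank ∂_1 = 6 − 5 = 1, and the invariant factors of ∂_1 are all 1, so H_0 = Z.
  H_1: rank ker ∂_1 − rank ∂_2 = (8 − 5) − 2 = 1, and the invariant factors of ∂_2 are all 1, so H_1 = Z.
  H_2: rank ker ∂_2 − rank ∂_3 = (2 − 2) − 0 = 0, and there is no ∂_3, so H_2 = 0.

As a check, the Euler characteristic is 6 − 8 + 2 = 0, which agrees with 1 − 1 + 0 = 0.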